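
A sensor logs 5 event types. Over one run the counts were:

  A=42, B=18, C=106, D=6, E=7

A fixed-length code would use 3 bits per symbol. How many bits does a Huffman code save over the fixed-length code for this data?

241

Fixed-length: 3 bits × 179 symbols = 537 bits.
Huffman merges:
D(6) + E(7) → 13
13 + B(18) → 31
31 + A(42) → 73
73 + C(106) → 179
Huffman total = 13 + 31 + 73 + 179 = 296 bits.
Saving = 537 − 296 = 241 bits.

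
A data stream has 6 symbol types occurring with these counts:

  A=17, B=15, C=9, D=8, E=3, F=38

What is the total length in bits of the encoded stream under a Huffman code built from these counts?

205

Merge the two smallest weights repeatedly:
E(3) + D(8) → 11
C(9) + 11 → 20
B(15) + A(17) → 32
20 + 32 → 52
F(38) + 52 → 90
Each symbol's bit-cost is frequency × depth; summing gives 205 bits (equivalently 11 + 20 + 32 + 52 + 90).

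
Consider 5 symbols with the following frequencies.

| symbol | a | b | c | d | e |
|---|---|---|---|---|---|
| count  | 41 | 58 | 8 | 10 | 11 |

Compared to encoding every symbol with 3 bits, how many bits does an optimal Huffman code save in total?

Fixed-length: 3 bits × 128 symbols = 384 bits.
Huffman merges:
combine c(8), d(10) → 18
combine e(11), 18 → 29
combine 29, a(41) → 70
combine b(58), 70 → 128
Huffman total = 18 + 29 + 70 + 128 = 245 bits.
Saving = 384 − 245 = 139 bits.

139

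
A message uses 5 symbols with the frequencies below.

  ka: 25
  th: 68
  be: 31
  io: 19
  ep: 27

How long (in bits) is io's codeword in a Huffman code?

3

Huffman merges, smallest pair first:
combine io(19), ka(25) → 44
combine ep(27), be(31) → 58
combine 44, 58 → 102
combine th(68), 102 → 170
io's leaf is at depth 3, giving a 3-bit codeword.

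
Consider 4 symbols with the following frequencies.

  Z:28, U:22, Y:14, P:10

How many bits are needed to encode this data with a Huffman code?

Greedily combine the two least-frequent nodes:
P(10) + Y(14) → 24
U(22) + 24 → 46
Z(28) + 46 → 74
The encoded length is the sum of every internal node's weight: 24 + 46 + 74 = 144 bits.

144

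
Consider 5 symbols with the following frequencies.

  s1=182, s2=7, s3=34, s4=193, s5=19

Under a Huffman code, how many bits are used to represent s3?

Build the tree from the bottom:
combine s2(7), s5(19) → 26
combine 26, s3(34) → 60
combine 60, s1(182) → 242
combine s4(193), 242 → 435
s3's leaf is at depth 3, giving a 3-bit codeword.

3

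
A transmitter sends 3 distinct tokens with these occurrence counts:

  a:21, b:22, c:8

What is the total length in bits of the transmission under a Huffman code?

Build the Huffman tree bottom-up:
combine c(8), a(21) → 29
combine b(22), 29 → 51
Total encoded bits = sum of merged weights = 29 + 51 = 80.

80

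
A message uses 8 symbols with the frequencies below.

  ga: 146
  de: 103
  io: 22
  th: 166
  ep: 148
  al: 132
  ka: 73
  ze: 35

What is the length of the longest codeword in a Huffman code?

5

Merge the two lowest-weight nodes at each step:
merge io(22) and ze(35): 57
merge 57 and ka(73): 130
merge de(103) and 130: 233
merge al(132) and ga(146): 278
merge ep(148) and th(166): 314
merge 233 and 278: 511
merge 314 and 511: 825
The rarest symbols sit at the bottom; the longest codeword is 5 bits.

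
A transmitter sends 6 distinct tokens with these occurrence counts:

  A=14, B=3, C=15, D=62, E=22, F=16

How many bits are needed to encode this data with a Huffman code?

289

Merge the two smallest weights repeatedly:
B(3) + A(14) → 17
C(15) + F(16) → 31
17 + E(22) → 39
31 + 39 → 70
D(62) + 70 → 132
Each symbol's bit-cost is frequency × depth; summing gives 289 bits (equivalently 17 + 31 + 39 + 70 + 132).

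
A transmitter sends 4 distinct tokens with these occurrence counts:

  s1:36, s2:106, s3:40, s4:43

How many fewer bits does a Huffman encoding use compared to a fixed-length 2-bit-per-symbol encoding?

30

Fixed-length: 2 bits × 225 symbols = 450 bits.
Huffman merges:
combine s1(36), s3(40) → 76
combine s4(43), 76 → 119
combine s2(106), 119 → 225
Huffman total = 76 + 119 + 225 = 420 bits.
Saving = 450 − 420 = 30 bits.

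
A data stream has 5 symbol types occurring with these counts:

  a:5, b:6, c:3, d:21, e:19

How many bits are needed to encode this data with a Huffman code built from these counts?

Build the Huffman tree bottom-up:
merge c(3) and a(5): 8
merge b(6) and 8: 14
merge 14 and e(19): 33
merge d(21) and 33: 54
Each symbol's bit-cost is frequency × depth; summing gives 109 bits (equivalently 8 + 14 + 33 + 54).

109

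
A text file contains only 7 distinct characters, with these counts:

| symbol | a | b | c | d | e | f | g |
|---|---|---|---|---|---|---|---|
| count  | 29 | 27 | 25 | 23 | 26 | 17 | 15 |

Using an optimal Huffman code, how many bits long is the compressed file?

Build the Huffman tree bottom-up:
combine g(15), f(17) → 32
combine d(23), c(25) → 48
combine e(26), b(27) → 53
combine a(29), 32 → 61
combine 48, 53 → 101
combine 61, 101 → 162
Each symbol's bit-cost is frequency × depth; summing gives 457 bits (equivalently 32 + 48 + 53 + 61 + 101 + 162).

457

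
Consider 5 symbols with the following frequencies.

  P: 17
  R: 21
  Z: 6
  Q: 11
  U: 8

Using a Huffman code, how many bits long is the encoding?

140

Merge the two smallest weights repeatedly:
Z(6) + U(8) → 14
Q(11) + 14 → 25
P(17) + R(21) → 38
25 + 38 → 63
Total encoded bits = sum of merged weights = 14 + 25 + 38 + 63 = 140.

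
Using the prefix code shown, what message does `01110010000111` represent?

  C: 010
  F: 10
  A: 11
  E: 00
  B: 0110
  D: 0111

Read left to right; each codeword is recognised as soon as it completes (prefix code):
  0111→D | 00→E | 10→F | 00→E | 0111→D
Decoded message: DEFED

DEFED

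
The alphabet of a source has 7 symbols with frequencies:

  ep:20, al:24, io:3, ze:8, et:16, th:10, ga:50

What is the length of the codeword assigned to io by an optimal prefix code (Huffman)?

Build the tree from the bottom:
combine io(3), ze(8) → 11
combine th(10), 11 → 21
combine et(16), ep(20) → 36
combine 21, al(24) → 45
combine 36, 45 → 81
combine ga(50), 81 → 131
io sits 5 levels below the root, so its codeword is 5 bits.

5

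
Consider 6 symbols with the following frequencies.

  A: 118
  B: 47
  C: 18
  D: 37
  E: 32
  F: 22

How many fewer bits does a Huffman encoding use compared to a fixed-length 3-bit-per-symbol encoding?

Fixed-length: 3 bits × 274 symbols = 822 bits.
Huffman merges:
combine C(18), F(22) → 40
combine E(32), D(37) → 69
combine 40, B(47) → 87
combine 69, 87 → 156
combine A(118), 156 → 274
Huffman total = 40 + 69 + 87 + 156 + 274 = 626 bits.
Saving = 822 − 626 = 196 bits.

196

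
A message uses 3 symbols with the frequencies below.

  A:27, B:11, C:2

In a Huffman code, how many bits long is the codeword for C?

Build the tree from the bottom:
merge C(2) and B(11): 13
merge 13 and A(27): 40
C's leaf is at depth 2, giving a 2-bit codeword.

2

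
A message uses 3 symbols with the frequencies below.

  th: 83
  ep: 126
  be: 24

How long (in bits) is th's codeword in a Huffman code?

2

Repeatedly merge the two smallest:
merge be(24) and th(83): 107
merge 107 and ep(126): 233
th's leaf is at depth 2, giving a 2-bit codeword.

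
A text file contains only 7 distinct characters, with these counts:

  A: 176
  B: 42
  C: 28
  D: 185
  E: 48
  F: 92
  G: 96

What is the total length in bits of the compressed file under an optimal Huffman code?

1710

Merge the two smallest weights repeatedly:
combine C(28), B(42) → 70
combine E(48), 70 → 118
combine F(92), G(96) → 188
combine 118, A(176) → 294
combine D(185), 188 → 373
combine 294, 373 → 667
Each symbol's bit-cost is frequency × depth; summing gives 1710 bits (equivalently 70 + 118 + 188 + 294 + 373 + 667).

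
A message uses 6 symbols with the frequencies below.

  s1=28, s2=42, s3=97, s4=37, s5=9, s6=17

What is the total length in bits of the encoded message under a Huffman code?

Build the Huffman tree bottom-up:
merge s5(9) and s6(17): 26
merge 26 and s1(28): 54
merge s4(37) and s2(42): 79
merge 54 and 79: 133
merge s3(97) and 133: 230
Total encoded bits = sum of merged weights = 26 + 54 + 79 + 133 + 230 = 522.

522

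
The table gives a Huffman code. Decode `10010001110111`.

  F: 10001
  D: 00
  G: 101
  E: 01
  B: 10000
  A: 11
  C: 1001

Read left to right; each codeword is recognised as soon as it completes (prefix code):
  1001→C | 00→D | 01→E | 11→A | 01→E | 11→A
Decoded message: CDEAEA

CDEAEA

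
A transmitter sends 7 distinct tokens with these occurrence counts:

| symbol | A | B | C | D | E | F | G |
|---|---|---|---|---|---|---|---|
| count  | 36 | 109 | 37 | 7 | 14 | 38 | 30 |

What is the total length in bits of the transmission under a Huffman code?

667

Build the Huffman tree bottom-up:
D(7) + E(14) → 21
21 + G(30) → 51
A(36) + C(37) → 73
F(38) + 51 → 89
73 + 89 → 162
B(109) + 162 → 271
Total encoded bits = sum of merged weights = 21 + 51 + 73 + 89 + 162 + 271 = 667.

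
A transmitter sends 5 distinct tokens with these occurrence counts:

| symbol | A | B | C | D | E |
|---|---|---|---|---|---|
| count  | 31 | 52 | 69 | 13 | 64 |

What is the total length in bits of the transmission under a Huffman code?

Greedily combine the two least-frequent nodes:
D(13) + A(31) → 44
44 + B(52) → 96
E(64) + C(69) → 133
96 + 133 → 229
Total encoded bits = sum of merged weights = 44 + 96 + 133 + 229 = 502.

502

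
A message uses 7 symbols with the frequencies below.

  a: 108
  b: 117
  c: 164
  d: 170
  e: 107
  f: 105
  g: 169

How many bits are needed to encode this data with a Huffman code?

Greedily combine the two least-frequent nodes:
merge f(105) and e(107): 212
merge a(108) and b(117): 225
merge c(164) and g(169): 333
merge d(170) and 212: 382
merge 225 and 333: 558
merge 382 and 558: 940
The encoded length is the sum of every internal node's weight: 212 + 225 + 333 + 382 + 558 + 940 = 2650 bits.

2650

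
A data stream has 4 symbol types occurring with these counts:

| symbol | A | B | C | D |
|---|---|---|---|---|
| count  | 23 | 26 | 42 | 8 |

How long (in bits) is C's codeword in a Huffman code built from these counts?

1

Build the tree from the bottom:
merge D(8) and A(23): 31
merge B(26) and 31: 57
merge C(42) and 57: 99
C is merged only at the final step, so code length = 1.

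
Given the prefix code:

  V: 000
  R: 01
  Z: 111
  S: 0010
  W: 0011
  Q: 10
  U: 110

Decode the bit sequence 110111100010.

UZQS

Read left to right; each codeword is recognised as soon as it completes (prefix code):
  110→U | 111→Z | 10→Q | 0010→S
Decoded message: UZQS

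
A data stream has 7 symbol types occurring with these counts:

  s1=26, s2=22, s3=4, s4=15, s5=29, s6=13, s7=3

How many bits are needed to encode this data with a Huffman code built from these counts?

286

Merge the two smallest weights repeatedly:
s7(3) + s3(4) → 7
7 + s6(13) → 20
s4(15) + 20 → 35
s2(22) + s1(26) → 48
s5(29) + 35 → 64
48 + 64 → 112
Total encoded bits = sum of merged weights = 7 + 20 + 35 + 48 + 64 + 112 = 286.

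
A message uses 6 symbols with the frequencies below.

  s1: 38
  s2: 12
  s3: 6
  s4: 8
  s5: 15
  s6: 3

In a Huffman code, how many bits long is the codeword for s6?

Build the tree from the bottom:
merge s6(3) and s3(6): 9
merge s4(8) and 9: 17
merge s2(12) and s5(15): 27
merge 17 and 27: 44
merge s1(38) and 44: 82
s6's leaf is at depth 4, giving a 4-bit codeword.

4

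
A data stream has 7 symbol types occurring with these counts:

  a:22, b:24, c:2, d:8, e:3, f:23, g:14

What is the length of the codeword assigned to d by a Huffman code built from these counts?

Repeatedly merge the two smallest:
merge c(2) and e(3): 5
merge 5 and d(8): 13
merge 13 and g(14): 27
merge a(22) and f(23): 45
merge b(24) and 27: 51
merge 45 and 51: 96
d's leaf is at depth 4, giving a 4-bit codeword.

4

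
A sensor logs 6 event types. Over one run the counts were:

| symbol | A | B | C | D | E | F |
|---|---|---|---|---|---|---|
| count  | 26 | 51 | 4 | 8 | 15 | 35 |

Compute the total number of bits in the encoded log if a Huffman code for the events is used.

Build the Huffman tree bottom-up:
C(4) + D(8) → 12
12 + E(15) → 27
A(26) + 27 → 53
F(35) + B(51) → 86
53 + 86 → 139
The encoded length is the sum of every internal node's weight: 12 + 27 + 53 + 86 + 139 = 317 bits.

317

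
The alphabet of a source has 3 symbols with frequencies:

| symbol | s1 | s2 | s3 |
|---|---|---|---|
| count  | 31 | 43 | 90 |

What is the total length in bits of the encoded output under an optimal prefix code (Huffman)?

Greedily combine the two least-frequent nodes:
combine s1(31), s2(43) → 74
combine 74, s3(90) → 164
Total encoded bits = sum of merged weights = 74 + 164 = 238.

238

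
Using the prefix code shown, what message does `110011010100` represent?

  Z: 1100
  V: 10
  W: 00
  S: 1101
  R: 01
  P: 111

Read left to right; each codeword is recognised as soon as it completes (prefix code):
  1100→Z | 1101→S | 01→R | 00→W
Decoded message: ZSRW

ZSRW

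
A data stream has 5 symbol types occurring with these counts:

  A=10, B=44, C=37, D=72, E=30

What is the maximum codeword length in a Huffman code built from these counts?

3

Merge the two lowest-weight nodes at each step:
merge A(10) and E(30): 40
merge C(37) and 40: 77
merge B(44) and D(72): 116
merge 77 and 116: 193
Maximum depth reached is 3.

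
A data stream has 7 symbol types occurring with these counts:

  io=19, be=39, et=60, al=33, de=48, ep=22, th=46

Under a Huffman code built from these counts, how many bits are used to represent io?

4

Repeatedly merge the two smallest:
io(19) + ep(22) → 41
al(33) + be(39) → 72
41 + th(46) → 87
de(48) + et(60) → 108
72 + 87 → 159
108 + 159 → 267
io sits 4 levels below the root, so its codeword is 4 bits.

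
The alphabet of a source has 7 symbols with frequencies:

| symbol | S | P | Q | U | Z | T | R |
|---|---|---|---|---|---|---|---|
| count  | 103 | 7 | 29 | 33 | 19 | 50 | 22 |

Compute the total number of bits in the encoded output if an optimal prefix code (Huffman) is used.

657

Greedily combine the two least-frequent nodes:
P(7) + Z(19) → 26
R(22) + 26 → 48
Q(29) + U(33) → 62
48 + T(50) → 98
62 + 98 → 160
S(103) + 160 → 263
Each symbol's bit-cost is frequency × depth; summing gives 657 bits (equivalently 26 + 48 + 62 + 98 + 160 + 263).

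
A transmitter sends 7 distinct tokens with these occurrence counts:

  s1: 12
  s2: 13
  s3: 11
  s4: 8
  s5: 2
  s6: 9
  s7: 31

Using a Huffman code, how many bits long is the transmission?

Merge the two smallest weights repeatedly:
combine s5(2), s4(8) → 10
combine s6(9), 10 → 19
combine s3(11), s1(12) → 23
combine s2(13), 19 → 32
combine 23, s7(31) → 54
combine 32, 54 → 86
The encoded length is the sum of every internal node's weight: 10 + 19 + 23 + 32 + 54 + 86 = 224 bits.

224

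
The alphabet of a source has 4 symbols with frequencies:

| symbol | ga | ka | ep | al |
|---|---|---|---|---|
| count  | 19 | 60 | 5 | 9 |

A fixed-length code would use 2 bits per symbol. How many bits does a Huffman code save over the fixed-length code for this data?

46

Fixed-length: 2 bits × 93 symbols = 186 bits.
Huffman merges:
merge ep(5) and al(9): 14
merge 14 and ga(19): 33
merge 33 and ka(60): 93
Huffman total = 14 + 33 + 93 = 140 bits.
Saving = 186 − 140 = 46 bits.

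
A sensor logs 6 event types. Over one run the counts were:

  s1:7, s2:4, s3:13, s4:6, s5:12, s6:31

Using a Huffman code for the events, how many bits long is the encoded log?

Merge the two smallest weights repeatedly:
s2(4) + s4(6) → 10
s1(7) + 10 → 17
s5(12) + s3(13) → 25
17 + 25 → 42
s6(31) + 42 → 73
The encoded length is the sum of every internal node's weight: 10 + 17 + 25 + 42 + 73 = 167 bits.

167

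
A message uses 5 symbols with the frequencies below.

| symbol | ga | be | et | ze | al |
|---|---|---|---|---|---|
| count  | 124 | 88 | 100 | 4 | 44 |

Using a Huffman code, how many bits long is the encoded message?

768

Greedily combine the two least-frequent nodes:
combine ze(4), al(44) → 48
combine 48, be(88) → 136
combine et(100), ga(124) → 224
combine 136, 224 → 360
Each symbol's bit-cost is frequency × depth; summing gives 768 bits (equivalently 48 + 136 + 224 + 360).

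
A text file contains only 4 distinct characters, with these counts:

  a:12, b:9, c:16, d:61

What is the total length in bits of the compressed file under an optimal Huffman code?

156

Greedily combine the two least-frequent nodes:
b(9) + a(12) → 21
c(16) + 21 → 37
37 + d(61) → 98
The encoded length is the sum of every internal node's weight: 21 + 37 + 98 = 156 bits.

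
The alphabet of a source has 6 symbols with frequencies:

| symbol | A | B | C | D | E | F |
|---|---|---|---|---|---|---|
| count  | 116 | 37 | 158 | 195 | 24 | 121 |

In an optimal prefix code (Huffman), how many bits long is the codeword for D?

2

Build the tree from the bottom:
combine E(24), B(37) → 61
combine 61, A(116) → 177
combine F(121), C(158) → 279
combine 177, D(195) → 372
combine 279, 372 → 651
D's leaf is at depth 2, giving a 2-bit codeword.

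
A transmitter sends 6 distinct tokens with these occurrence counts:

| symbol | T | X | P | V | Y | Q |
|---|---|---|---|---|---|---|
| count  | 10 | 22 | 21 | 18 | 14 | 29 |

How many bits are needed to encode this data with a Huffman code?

Build the Huffman tree bottom-up:
merge T(10) and Y(14): 24
merge V(18) and P(21): 39
merge X(22) and 24: 46
merge Q(29) and 39: 68
merge 46 and 68: 114
The encoded length is the sum of every internal node's weight: 24 + 39 + 46 + 68 + 114 = 291 bits.

291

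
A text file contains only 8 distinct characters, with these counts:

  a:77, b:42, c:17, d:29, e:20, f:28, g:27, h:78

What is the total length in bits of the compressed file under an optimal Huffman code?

891

Merge the two smallest weights repeatedly:
combine c(17), e(20) → 37
combine g(27), f(28) → 55
combine d(29), 37 → 66
combine b(42), 55 → 97
combine 66, a(77) → 143
combine h(78), 97 → 175
combine 143, 175 → 318
The encoded length is the sum of every internal node's weight: 37 + 55 + 66 + 97 + 143 + 175 + 318 = 891 bits.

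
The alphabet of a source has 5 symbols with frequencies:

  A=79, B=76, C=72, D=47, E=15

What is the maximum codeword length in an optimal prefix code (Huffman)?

Merge the two lowest-weight nodes at each step:
combine E(15), D(47) → 62
combine 62, C(72) → 134
combine B(76), A(79) → 155
combine 134, 155 → 289
The rarest symbols sit at the bottom; the longest codeword is 3 bits.

3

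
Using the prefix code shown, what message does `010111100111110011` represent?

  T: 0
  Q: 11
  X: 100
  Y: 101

TYQXQQXQ

Read left to right; each codeword is recognised as soon as it completes (prefix code):
  0→T | 101→Y | 11→Q | 100→X | 11→Q | 11→Q | 100→X | 11→Q
Decoded message: TYQXQQXQ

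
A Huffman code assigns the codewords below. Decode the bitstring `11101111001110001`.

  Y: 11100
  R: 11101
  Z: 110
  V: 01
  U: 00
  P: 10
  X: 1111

RYYV

Read left to right; each codeword is recognised as soon as it completes (prefix code):
  11101→R | 11100→Y | 11100→Y | 01→V
Decoded message: RYYV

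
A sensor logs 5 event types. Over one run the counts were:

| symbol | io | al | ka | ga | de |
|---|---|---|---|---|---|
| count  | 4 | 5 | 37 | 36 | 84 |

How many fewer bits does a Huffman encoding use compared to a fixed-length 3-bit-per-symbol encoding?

196

Fixed-length: 3 bits × 166 symbols = 498 bits.
Huffman merges:
io(4) + al(5) → 9
9 + ga(36) → 45
ka(37) + 45 → 82
82 + de(84) → 166
Huffman total = 9 + 45 + 82 + 166 = 302 bits.
Saving = 498 − 302 = 196 bits.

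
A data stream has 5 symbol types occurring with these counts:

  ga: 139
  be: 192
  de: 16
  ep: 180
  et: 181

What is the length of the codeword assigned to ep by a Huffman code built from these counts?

2

Repeatedly merge the two smallest:
combine de(16), ga(139) → 155
combine 155, ep(180) → 335
combine et(181), be(192) → 373
combine 335, 373 → 708
The subtree containing ep is merged 2 times, so code length = 2.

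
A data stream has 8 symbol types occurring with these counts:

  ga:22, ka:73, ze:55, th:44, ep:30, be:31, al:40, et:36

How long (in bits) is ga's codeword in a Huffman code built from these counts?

Repeatedly merge the two smallest:
ga(22) + ep(30) → 52
be(31) + et(36) → 67
al(40) + th(44) → 84
52 + ze(55) → 107
67 + ka(73) → 140
84 + 107 → 191
140 + 191 → 331
ga sits 4 levels below the root, so its codeword is 4 bits.

4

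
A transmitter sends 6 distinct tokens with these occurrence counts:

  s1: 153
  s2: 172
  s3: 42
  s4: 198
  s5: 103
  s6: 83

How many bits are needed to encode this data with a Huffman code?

1855

Merge the two smallest weights repeatedly:
s3(42) + s6(83) → 125
s5(103) + 125 → 228
s1(153) + s2(172) → 325
s4(198) + 228 → 426
325 + 426 → 751
Total encoded bits = sum of merged weights = 125 + 228 + 325 + 426 + 751 = 1855.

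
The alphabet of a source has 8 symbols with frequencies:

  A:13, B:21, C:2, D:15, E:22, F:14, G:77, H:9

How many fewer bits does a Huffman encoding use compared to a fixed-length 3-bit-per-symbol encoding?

90

Fixed-length: 3 bits × 173 symbols = 519 bits.
Huffman merges:
combine C(2), H(9) → 11
combine 11, A(13) → 24
combine F(14), D(15) → 29
combine B(21), E(22) → 43
combine 24, 29 → 53
combine 43, 53 → 96
combine G(77), 96 → 173
Huffman total = 11 + 24 + 29 + 43 + 53 + 96 + 173 = 429 bits.
Saving = 519 − 429 = 90 bits.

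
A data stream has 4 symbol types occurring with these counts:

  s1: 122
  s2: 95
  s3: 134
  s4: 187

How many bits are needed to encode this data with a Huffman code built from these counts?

1076

Build the Huffman tree bottom-up:
s2(95) + s1(122) → 217
s3(134) + s4(187) → 321
217 + 321 → 538
The encoded length is the sum of every internal node's weight: 217 + 321 + 538 = 1076 bits.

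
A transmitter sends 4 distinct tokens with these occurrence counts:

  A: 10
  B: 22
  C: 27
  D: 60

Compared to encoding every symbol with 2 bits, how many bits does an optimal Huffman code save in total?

Fixed-length: 2 bits × 119 symbols = 238 bits.
Huffman merges:
combine A(10), B(22) → 32
combine C(27), 32 → 59
combine 59, D(60) → 119
Huffman total = 32 + 59 + 119 = 210 bits.
Saving = 238 − 210 = 28 bits.

28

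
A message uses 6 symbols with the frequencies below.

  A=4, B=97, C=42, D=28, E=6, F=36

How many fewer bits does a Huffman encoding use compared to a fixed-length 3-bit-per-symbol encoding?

Fixed-length: 3 bits × 213 symbols = 639 bits.
Huffman merges:
A(4) + E(6) → 10
10 + D(28) → 38
F(36) + 38 → 74
C(42) + 74 → 116
B(97) + 116 → 213
Huffman total = 10 + 38 + 74 + 116 + 213 = 451 bits.
Saving = 639 − 451 = 188 bits.

188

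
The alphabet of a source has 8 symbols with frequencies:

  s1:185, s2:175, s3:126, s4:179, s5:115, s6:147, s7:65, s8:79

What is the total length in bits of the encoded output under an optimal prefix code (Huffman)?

3172

Build the Huffman tree bottom-up:
s7(65) + s8(79) → 144
s5(115) + s3(126) → 241
144 + s6(147) → 291
s2(175) + s4(179) → 354
s1(185) + 241 → 426
291 + 354 → 645
426 + 645 → 1071
Each symbol's bit-cost is frequency × depth; summing gives 3172 bits (equivalently 144 + 241 + 291 + 354 + 426 + 645 + 1071).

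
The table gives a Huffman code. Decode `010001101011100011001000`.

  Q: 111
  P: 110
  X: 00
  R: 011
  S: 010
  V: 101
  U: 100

Read left to right; each codeword is recognised as soon as it completes (prefix code):
  010→S | 00→X | 110→P | 101→V | 110→P | 00→X | 110→P | 010→S | 00→X
Decoded message: SXPVPXPSX

SXPVPXPSX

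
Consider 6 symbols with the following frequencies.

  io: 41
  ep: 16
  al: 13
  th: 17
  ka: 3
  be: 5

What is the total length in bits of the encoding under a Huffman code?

Build the Huffman tree bottom-up:
ka(3) + be(5) → 8
8 + al(13) → 21
ep(16) + th(17) → 33
21 + 33 → 54
io(41) + 54 → 95
The encoded length is the sum of every internal node's weight: 8 + 21 + 33 + 54 + 95 = 211 bits.

211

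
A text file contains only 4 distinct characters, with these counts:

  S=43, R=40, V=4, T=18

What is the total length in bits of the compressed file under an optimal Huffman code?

189

Build the Huffman tree bottom-up:
merge V(4) and T(18): 22
merge 22 and R(40): 62
merge S(43) and 62: 105
The encoded length is the sum of every internal node's weight: 22 + 62 + 105 = 189 bits.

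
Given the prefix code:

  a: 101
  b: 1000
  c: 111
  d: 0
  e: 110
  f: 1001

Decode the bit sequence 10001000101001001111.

bbaddfc

Read left to right; each codeword is recognised as soon as it completes (prefix code):
  1000→b | 1000→b | 101→a | 0→d | 0→d | 1001→f | 111→c
Decoded message: bbaddfc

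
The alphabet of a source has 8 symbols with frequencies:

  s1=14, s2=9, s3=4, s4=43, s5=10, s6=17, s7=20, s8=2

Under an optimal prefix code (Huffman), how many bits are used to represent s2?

4

Build the tree from the bottom:
combine s8(2), s3(4) → 6
combine 6, s2(9) → 15
combine s5(10), s1(14) → 24
combine 15, s6(17) → 32
combine s7(20), 24 → 44
combine 32, s4(43) → 75
combine 44, 75 → 119
s2 sits 4 levels below the root, so its codeword is 4 bits.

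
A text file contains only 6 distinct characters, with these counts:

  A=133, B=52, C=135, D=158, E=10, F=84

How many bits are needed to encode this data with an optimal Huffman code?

Merge the two smallest weights repeatedly:
merge E(10) and B(52): 62
merge 62 and F(84): 146
merge A(133) and C(135): 268
merge 146 and D(158): 304
merge 268 and 304: 572
The encoded length is the sum of every internal node's weight: 62 + 146 + 268 + 304 + 572 = 1352 bits.

1352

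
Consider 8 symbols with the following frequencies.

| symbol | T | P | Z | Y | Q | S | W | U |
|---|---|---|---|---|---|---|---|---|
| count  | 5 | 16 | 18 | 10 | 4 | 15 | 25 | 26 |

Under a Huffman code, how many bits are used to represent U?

2

Repeatedly merge the two smallest:
combine Q(4), T(5) → 9
combine 9, Y(10) → 19
combine S(15), P(16) → 31
combine Z(18), 19 → 37
combine W(25), U(26) → 51
combine 31, 37 → 68
combine 51, 68 → 119
The subtree containing U is merged 2 times, so code length = 2.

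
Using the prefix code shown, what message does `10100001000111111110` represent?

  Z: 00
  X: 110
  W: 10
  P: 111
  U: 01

WWZUZUPPW

Read left to right; each codeword is recognised as soon as it completes (prefix code):
  10→W | 10→W | 00→Z | 01→U | 00→Z | 01→U | 111→P | 111→P | 10→W
Decoded message: WWZUZUPPW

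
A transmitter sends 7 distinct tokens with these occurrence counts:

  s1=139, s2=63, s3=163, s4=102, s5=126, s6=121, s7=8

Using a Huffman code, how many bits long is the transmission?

Merge the two smallest weights repeatedly:
merge s7(8) and s2(63): 71
merge 71 and s4(102): 173
merge s6(121) and s5(126): 247
merge s1(139) and s3(163): 302
merge 173 and 247: 420
merge 302 and 420: 722
The encoded length is the sum of every internal node's weight: 71 + 173 + 247 + 302 + 420 + 722 = 1935 bits.

1935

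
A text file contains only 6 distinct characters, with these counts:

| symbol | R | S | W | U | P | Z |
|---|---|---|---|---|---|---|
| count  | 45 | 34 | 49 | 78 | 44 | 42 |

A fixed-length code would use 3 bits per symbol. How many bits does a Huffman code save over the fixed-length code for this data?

127

Fixed-length: 3 bits × 292 symbols = 876 bits.
Huffman merges:
combine S(34), Z(42) → 76
combine P(44), R(45) → 89
combine W(49), 76 → 125
combine U(78), 89 → 167
combine 125, 167 → 292
Huffman total = 76 + 89 + 125 + 167 + 292 = 749 bits.
Saving = 876 − 749 = 127 bits.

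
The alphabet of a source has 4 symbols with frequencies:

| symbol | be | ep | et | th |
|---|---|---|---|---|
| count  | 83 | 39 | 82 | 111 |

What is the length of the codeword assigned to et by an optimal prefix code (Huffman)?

Huffman merges, smallest pair first:
merge ep(39) and et(82): 121
merge be(83) and th(111): 194
merge 121 and 194: 315
et's leaf is at depth 2, giving a 2-bit codeword.

2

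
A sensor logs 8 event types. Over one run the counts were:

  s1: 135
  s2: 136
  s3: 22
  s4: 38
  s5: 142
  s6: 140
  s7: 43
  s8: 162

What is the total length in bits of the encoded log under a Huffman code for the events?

2313

Build the Huffman tree bottom-up:
s3(22) + s4(38) → 60
s7(43) + 60 → 103
103 + s1(135) → 238
s2(136) + s6(140) → 276
s5(142) + s8(162) → 304
238 + 276 → 514
304 + 514 → 818
The encoded length is the sum of every internal node's weight: 60 + 103 + 238 + 276 + 304 + 514 + 818 = 2313 bits.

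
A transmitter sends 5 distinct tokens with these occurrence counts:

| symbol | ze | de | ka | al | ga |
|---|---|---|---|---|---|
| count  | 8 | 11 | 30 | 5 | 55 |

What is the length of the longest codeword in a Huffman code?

Merge the two lowest-weight nodes at each step:
merge al(5) and ze(8): 13
merge de(11) and 13: 24
merge 24 and ka(30): 54
merge 54 and ga(55): 109
Maximum depth reached is 4.

4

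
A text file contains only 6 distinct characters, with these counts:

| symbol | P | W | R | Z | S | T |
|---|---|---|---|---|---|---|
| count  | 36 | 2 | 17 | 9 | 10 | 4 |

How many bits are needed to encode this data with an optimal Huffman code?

166

Merge the two smallest weights repeatedly:
W(2) + T(4) → 6
6 + Z(9) → 15
S(10) + 15 → 25
R(17) + 25 → 42
P(36) + 42 → 78
The encoded length is the sum of every internal node's weight: 6 + 15 + 25 + 42 + 78 = 166 bits.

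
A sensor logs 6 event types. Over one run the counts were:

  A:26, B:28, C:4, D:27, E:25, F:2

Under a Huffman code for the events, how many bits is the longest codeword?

Merge the two lowest-weight nodes at each step:
F(2) + C(4) → 6
6 + E(25) → 31
A(26) + D(27) → 53
B(28) + 31 → 59
53 + 59 → 112
Maximum depth reached is 4.

4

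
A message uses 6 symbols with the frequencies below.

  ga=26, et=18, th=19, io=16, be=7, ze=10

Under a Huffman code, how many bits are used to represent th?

Repeatedly merge the two smallest:
merge be(7) and ze(10): 17
merge io(16) and 17: 33
merge et(18) and th(19): 37
merge ga(26) and 33: 59
merge 37 and 59: 96
The subtree containing th is merged 2 times, so code length = 2.

2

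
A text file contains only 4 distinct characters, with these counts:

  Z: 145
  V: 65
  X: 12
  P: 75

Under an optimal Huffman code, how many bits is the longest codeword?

3

Merge the two lowest-weight nodes at each step:
combine X(12), V(65) → 77
combine P(75), 77 → 152
combine Z(145), 152 → 297
The rarest symbols sit at the bottom; the longest codeword is 3 bits.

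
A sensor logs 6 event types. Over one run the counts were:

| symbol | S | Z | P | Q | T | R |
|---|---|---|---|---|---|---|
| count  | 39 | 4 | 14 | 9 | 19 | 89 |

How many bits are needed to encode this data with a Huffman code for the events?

Greedily combine the two least-frequent nodes:
combine Z(4), Q(9) → 13
combine 13, P(14) → 27
combine T(19), 27 → 46
combine S(39), 46 → 85
combine 85, R(89) → 174
The encoded length is the sum of every internal node's weight: 13 + 27 + 46 + 85 + 174 = 345 bits.

345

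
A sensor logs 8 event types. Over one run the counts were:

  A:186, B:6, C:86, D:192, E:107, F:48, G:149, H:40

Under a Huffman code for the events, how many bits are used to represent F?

4

Build the tree from the bottom:
B(6) + H(40) → 46
46 + F(48) → 94
C(86) + 94 → 180
E(107) + G(149) → 256
180 + A(186) → 366
D(192) + 256 → 448
366 + 448 → 814
F sits 4 levels below the root, so its codeword is 4 bits.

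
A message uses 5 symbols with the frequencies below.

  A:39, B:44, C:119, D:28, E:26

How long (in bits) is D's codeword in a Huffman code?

Huffman merges, smallest pair first:
merge E(26) and D(28): 54
merge A(39) and B(44): 83
merge 54 and 83: 137
merge C(119) and 137: 256
D sits 3 levels below the root, so its codeword is 3 bits.

3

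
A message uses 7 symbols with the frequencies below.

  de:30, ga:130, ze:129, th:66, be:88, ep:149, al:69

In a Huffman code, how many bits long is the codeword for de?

4

Repeatedly merge the two smallest:
merge de(30) and th(66): 96
merge al(69) and be(88): 157
merge 96 and ze(129): 225
merge ga(130) and ep(149): 279
merge 157 and 225: 382
merge 279 and 382: 661
de's leaf is at depth 4, giving a 4-bit codeword.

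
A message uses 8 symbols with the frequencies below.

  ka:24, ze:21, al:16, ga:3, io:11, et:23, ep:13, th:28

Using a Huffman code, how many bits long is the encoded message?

403

Merge the two smallest weights repeatedly:
merge ga(3) and io(11): 14
merge ep(13) and 14: 27
merge al(16) and ze(21): 37
merge et(23) and ka(24): 47
merge 27 and th(28): 55
merge 37 and 47: 84
merge 55 and 84: 139
Total encoded bits = sum of merged weights = 14 + 27 + 37 + 47 + 55 + 84 + 139 = 403.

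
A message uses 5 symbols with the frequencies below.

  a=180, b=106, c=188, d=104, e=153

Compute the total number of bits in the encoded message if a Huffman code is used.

1672

Build the Huffman tree bottom-up:
combine d(104), b(106) → 210
combine e(153), a(180) → 333
combine c(188), 210 → 398
combine 333, 398 → 731
Each symbol's bit-cost is frequency × depth; summing gives 1672 bits (equivalently 210 + 333 + 398 + 731).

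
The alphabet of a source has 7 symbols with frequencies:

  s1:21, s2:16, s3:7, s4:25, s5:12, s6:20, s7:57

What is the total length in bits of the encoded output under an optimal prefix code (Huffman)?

Merge the two smallest weights repeatedly:
merge s3(7) and s5(12): 19
merge s2(16) and 19: 35
merge s6(20) and s1(21): 41
merge s4(25) and 35: 60
merge 41 and s7(57): 98
merge 60 and 98: 158
The encoded length is the sum of every internal node's weight: 19 + 35 + 41 + 60 + 98 + 158 = 411 bits.

411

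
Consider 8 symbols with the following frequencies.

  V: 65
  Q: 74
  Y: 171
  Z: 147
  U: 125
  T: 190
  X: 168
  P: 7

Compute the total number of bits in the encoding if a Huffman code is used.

2698

Greedily combine the two least-frequent nodes:
P(7) + V(65) → 72
72 + Q(74) → 146
U(125) + 146 → 271
Z(147) + X(168) → 315
Y(171) + T(190) → 361
271 + 315 → 586
361 + 586 → 947
Total encoded bits = sum of merged weights = 72 + 146 + 271 + 315 + 361 + 586 + 947 = 2698.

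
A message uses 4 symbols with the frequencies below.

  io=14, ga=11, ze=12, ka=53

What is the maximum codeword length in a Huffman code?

3

Merge the two lowest-weight nodes at each step:
merge ga(11) and ze(12): 23
merge io(14) and 23: 37
merge 37 and ka(53): 90
The first pair merged (ga, ze) ends up deepest, at depth 3.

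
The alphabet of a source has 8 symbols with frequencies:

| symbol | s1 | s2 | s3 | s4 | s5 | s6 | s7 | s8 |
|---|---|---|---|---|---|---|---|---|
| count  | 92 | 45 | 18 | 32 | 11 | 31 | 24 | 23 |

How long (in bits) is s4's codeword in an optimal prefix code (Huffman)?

3

Huffman merges, smallest pair first:
merge s5(11) and s3(18): 29
merge s8(23) and s7(24): 47
merge 29 and s6(31): 60
merge s4(32) and s2(45): 77
merge 47 and 60: 107
merge 77 and s1(92): 169
merge 107 and 169: 276
s4's leaf is at depth 3, giving a 3-bit codeword.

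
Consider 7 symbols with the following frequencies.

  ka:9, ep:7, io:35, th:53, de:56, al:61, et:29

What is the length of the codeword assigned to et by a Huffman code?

4

Build the tree from the bottom:
ep(7) + ka(9) → 16
16 + et(29) → 45
io(35) + 45 → 80
th(53) + de(56) → 109
al(61) + 80 → 141
109 + 141 → 250
et sits 4 levels below the root, so its codeword is 4 bits.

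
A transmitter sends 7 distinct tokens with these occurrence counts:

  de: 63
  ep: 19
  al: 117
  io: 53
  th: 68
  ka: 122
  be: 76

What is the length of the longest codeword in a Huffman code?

Merge the two lowest-weight nodes at each step:
combine ep(19), io(53) → 72
combine de(63), th(68) → 131
combine 72, be(76) → 148
combine al(117), ka(122) → 239
combine 131, 148 → 279
combine 239, 279 → 518
The rarest symbols sit at the bottom; the longest codeword is 4 bits.

4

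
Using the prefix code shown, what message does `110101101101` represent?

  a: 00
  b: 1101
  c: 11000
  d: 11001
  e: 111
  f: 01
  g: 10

Read left to right; each codeword is recognised as soon as it completes (prefix code):
  1101→b | 01→f | 10→g | 1101→b
Decoded message: bfgb

bfgb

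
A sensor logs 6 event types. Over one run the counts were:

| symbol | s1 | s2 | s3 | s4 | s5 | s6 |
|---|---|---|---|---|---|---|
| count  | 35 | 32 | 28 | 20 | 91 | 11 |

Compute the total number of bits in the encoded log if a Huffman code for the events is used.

Greedily combine the two least-frequent nodes:
merge s6(11) and s4(20): 31
merge s3(28) and 31: 59
merge s2(32) and s1(35): 67
merge 59 and 67: 126
merge s5(91) and 126: 217
The encoded length is the sum of every internal node's weight: 31 + 59 + 67 + 126 + 217 = 500 bits.

500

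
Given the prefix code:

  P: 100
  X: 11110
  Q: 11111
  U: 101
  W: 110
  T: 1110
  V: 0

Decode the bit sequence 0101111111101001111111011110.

VUQWPQWX

Read left to right; each codeword is recognised as soon as it completes (prefix code):
  0→V | 101→U | 11111→Q | 110→W | 100→P | 11111→Q | 110→W | 11110→X
Decoded message: VUQWPQWX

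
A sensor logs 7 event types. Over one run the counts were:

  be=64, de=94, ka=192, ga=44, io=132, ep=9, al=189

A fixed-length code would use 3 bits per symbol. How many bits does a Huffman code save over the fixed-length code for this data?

343

Fixed-length: 3 bits × 724 symbols = 2172 bits.
Huffman merges:
ep(9) + ga(44) → 53
53 + be(64) → 117
de(94) + 117 → 211
io(132) + al(189) → 321
ka(192) + 211 → 403
321 + 403 → 724
Huffman total = 53 + 117 + 211 + 321 + 403 + 724 = 1829 bits.
Saving = 2172 − 1829 = 343 bits.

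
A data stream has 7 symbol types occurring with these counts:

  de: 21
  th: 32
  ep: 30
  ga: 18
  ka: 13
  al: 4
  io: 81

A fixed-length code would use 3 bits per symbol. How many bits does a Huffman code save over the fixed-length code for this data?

110

Fixed-length: 3 bits × 199 symbols = 597 bits.
Huffman merges:
merge al(4) and ka(13): 17
merge 17 and ga(18): 35
merge de(21) and ep(30): 51
merge th(32) and 35: 67
merge 51 and 67: 118
merge io(81) and 118: 199
Huffman total = 17 + 35 + 51 + 67 + 118 + 199 = 487 bits.
Saving = 597 − 487 = 110 bits.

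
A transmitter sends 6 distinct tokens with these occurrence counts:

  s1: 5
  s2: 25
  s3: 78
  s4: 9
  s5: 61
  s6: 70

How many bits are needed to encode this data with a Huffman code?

549

Build the Huffman tree bottom-up:
combine s1(5), s4(9) → 14
combine 14, s2(25) → 39
combine 39, s5(61) → 100
combine s6(70), s3(78) → 148
combine 100, 148 → 248
Each symbol's bit-cost is frequency × depth; summing gives 549 bits (equivalently 14 + 39 + 100 + 148 + 248).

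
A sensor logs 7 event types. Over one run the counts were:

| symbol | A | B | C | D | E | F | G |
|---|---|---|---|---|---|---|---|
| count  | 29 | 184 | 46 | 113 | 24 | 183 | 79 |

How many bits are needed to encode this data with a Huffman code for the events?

Build the Huffman tree bottom-up:
merge E(24) and A(29): 53
merge C(46) and 53: 99
merge G(79) and 99: 178
merge D(113) and 178: 291
merge F(183) and B(184): 367
merge 291 and 367: 658
Total encoded bits = sum of merged weights = 53 + 99 + 178 + 291 + 367 + 658 = 1646.

1646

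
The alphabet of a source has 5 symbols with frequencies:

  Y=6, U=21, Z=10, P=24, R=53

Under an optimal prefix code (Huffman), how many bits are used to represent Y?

4

Repeatedly merge the two smallest:
merge Y(6) and Z(10): 16
merge 16 and U(21): 37
merge P(24) and 37: 61
merge R(53) and 61: 114
Y's leaf is at depth 4, giving a 4-bit codeword.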